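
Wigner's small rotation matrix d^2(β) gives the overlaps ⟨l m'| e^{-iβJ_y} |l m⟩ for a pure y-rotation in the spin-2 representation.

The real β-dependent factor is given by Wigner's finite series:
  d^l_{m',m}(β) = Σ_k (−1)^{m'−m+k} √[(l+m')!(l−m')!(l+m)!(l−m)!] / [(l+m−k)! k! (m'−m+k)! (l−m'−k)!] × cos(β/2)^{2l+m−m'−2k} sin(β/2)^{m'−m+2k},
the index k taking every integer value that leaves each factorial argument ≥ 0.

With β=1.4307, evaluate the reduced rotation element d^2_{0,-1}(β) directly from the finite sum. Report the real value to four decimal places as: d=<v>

d=-0.1693

d^2_{0,-1}(β=1.4307) via Wigner's sum:
Half-angle: c=0.754864, s=0.655882. N=√(2·2·1·6)=4.898979
Admissible k: 0..1 (factorial args all ≥0)
  k=0: (−1)^1·4.8990/(2)·0.7549^3·0.6559^1 = -0.691046
  k=1: (−1)^2·4.8990/(2)·0.7549^1·0.6559^3 = +0.521700
d^2_{0,-1}(1.4307) = -0.691046 +0.521700 = -0.169346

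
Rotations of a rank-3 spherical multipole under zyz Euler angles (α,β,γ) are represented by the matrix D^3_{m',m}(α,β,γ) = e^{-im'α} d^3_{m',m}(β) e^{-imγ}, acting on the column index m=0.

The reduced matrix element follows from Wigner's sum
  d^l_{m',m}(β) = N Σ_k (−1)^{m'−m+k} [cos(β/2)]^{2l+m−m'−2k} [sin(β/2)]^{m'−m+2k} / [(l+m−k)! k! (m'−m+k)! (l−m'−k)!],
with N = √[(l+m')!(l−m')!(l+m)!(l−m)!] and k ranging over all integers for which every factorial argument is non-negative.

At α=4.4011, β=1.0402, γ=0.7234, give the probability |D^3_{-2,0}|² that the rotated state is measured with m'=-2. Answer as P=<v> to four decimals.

P=0.2657

D^3_{-2,0}(4.4011,1.0402,0.7234) = e^{-i·-2·4.4011}·d^3_{-2,0}(1.0402)·e^{-i·0·0.7234}. Compute d first:
Half-angle: c=0.867769, s=0.496967. N=√(1·120·6·6)=65.726707
k: max(0,(0)−(-2))=2 … min(3+(0),3−(-2))=3
  k=2: (−1)^0·65.7267/(12)·0.8678^4·0.4970^2 = +0.767067
  k=3: (−1)^1·65.7267/(12)·0.8678^2·0.4970^4 = -0.251582
d^3_{-2,0}(1.0402) = +0.767067 -0.251582 = +0.515485
|D^3_{-2,0}|² = |d^3_{-2,0}(β)|² = (+0.515485)² = 0.265725 (the z-rotation phases have unit modulus)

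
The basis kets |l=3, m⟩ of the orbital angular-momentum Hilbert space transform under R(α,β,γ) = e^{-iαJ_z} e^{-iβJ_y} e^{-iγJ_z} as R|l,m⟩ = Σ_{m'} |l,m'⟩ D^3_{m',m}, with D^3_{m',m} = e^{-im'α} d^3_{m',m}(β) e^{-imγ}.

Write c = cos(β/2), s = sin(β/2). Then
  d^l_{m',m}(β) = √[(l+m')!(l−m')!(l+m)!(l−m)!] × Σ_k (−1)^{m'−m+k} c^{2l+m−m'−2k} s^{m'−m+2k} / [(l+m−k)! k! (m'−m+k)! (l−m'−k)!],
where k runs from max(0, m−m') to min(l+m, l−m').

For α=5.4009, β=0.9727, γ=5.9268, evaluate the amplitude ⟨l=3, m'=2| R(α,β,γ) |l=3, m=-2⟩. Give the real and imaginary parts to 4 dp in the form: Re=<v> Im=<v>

Split into d^3_{2,-2}(β=0.9727) × two z-phases.
Half-angle: c=0.884045, s=0.467402. N=√(120·1·1·120)=120.000000
Admissible k: 0..1 (factorial args all ≥0)
  k=0: (−1)^4·120.0000/(24)·0.8840^2·0.4674^4 = +0.186501
  k=1: (−1)^5·120.0000/(120)·0.8840^0·0.4674^6 = -0.010427
d^3_{2,-2}(0.9727) = +0.186501 -0.010427 = +0.176075
Attach z-rotation phases: D = e^{-i(2)(5.4009)}·(+0.176075)·e^{-i(-2)(5.9268)} = +0.087335+0.152889i

Re=0.0873 Im=0.1529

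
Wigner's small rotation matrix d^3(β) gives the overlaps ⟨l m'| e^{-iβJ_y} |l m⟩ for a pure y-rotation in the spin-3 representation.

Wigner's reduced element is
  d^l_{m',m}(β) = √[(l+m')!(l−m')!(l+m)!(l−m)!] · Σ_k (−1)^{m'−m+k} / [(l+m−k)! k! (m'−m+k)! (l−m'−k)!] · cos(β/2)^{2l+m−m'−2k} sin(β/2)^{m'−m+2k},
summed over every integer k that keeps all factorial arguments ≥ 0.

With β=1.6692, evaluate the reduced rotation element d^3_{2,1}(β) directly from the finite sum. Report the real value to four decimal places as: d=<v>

d=0.4593

d^3_{2,1}(β=1.6692) via Wigner's sum:
Half-angle: c=0.671474, s=0.741028. N=√(120·1·24·2)=75.894664
Admissible k: 0..1 (factorial args all ≥0)
  k=0: (−1)^1·75.8947/(24)·0.6715^5·0.7410^1 = -0.319876
  k=1: (−1)^2·75.8947/(12)·0.6715^3·0.7410^3 = +0.779151
d^3_{2,1}(1.6692) = -0.319876 +0.779151 = +0.459276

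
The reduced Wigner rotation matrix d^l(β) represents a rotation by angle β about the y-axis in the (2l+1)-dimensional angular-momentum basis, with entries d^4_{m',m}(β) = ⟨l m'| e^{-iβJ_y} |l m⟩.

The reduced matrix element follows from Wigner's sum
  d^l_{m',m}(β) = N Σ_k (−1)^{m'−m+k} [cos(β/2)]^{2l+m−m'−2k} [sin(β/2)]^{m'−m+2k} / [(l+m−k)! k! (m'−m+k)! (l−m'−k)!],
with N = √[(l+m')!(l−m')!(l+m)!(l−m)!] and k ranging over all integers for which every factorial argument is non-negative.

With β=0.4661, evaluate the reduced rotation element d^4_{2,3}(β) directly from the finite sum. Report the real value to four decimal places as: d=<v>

d=0.5927

d^4_{2,3}(β=0.4661) via Wigner's sum:
c=cos(0.4661/2)=0.972967, s=sin(0.4661/2)=0.230946; N=√[720·2·5040·1]=2693.993318
The bounds max(0,m−m')=1 and min(l+m,l−m')=2 give 2 terms
  k=1: (−1)^0·2693.9933/(720)·0.9730^7·0.2309^1 = +0.713280
  k=2: (−1)^1·2693.9933/(240)·0.9730^5·0.2309^3 = -0.120561
d^4_{2,3}(0.4661) = +0.713280 -0.120561 = +0.592719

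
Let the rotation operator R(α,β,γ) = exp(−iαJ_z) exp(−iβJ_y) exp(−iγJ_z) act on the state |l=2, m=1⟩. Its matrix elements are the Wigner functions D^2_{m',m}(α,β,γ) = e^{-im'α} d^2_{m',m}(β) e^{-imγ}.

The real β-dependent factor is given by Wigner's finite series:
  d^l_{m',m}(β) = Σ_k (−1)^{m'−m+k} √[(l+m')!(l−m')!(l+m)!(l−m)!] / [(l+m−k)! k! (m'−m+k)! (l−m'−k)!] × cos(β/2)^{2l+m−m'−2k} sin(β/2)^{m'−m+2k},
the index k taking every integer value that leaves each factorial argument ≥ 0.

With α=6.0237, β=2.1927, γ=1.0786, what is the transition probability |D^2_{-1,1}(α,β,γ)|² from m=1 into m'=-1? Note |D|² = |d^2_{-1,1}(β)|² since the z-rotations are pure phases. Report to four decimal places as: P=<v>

Split into d^2_{-1,1}(β=2.1927) × two z-phases.
Half-angle: c=0.456846, s=0.889546. N=√(1·6·6·1)=6.000000
k: max(0,(1)−(-1))=2 … min(2+(1),2−(-1))=3
  k=2: (−1)^0·6.0000/(2)·0.4568^2·0.8895^2 = +0.495447
  k=3: (−1)^1·6.0000/(6)·0.4568^0·0.8895^4 = -0.626143
d^2_{-1,1}(2.1927) = +0.495447 -0.626143 = -0.130695
|D^2_{-1,1}|² = |d^2_{-1,1}(β)|² = (-0.130695)² = 0.017081 (the z-rotation phases have unit modulus)

P=0.0171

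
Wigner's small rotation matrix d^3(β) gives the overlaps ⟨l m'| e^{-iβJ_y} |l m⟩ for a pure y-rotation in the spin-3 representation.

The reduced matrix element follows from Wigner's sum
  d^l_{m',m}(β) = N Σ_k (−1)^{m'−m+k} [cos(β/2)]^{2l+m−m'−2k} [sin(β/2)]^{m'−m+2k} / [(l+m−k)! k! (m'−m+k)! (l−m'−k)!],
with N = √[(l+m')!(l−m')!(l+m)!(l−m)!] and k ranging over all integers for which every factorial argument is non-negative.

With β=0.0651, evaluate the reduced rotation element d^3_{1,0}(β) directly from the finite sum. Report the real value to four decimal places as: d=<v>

d=-0.1121

d^3_{1,0}(β=0.0651) via Wigner's sum:
Half-angle: c=0.999470, s=0.032544. N=√(24·2·6·6)=41.569219
The bounds max(0,m−m')=0 and min(l+m,l−m')=2 give 3 terms
  k=0: (−1)^1·41.5692/(12)·0.9995^5·0.0325^1 = -0.112438
  k=1: (−1)^2·41.5692/(4)·0.9995^3·0.0325^3 = +0.000358
  k=2: (−1)^3·41.5692/(12)·0.9995^1·0.0325^5 = -0.000000
d^3_{1,0}(0.0651) = -0.112438 +0.000358 -0.000000 = -0.112081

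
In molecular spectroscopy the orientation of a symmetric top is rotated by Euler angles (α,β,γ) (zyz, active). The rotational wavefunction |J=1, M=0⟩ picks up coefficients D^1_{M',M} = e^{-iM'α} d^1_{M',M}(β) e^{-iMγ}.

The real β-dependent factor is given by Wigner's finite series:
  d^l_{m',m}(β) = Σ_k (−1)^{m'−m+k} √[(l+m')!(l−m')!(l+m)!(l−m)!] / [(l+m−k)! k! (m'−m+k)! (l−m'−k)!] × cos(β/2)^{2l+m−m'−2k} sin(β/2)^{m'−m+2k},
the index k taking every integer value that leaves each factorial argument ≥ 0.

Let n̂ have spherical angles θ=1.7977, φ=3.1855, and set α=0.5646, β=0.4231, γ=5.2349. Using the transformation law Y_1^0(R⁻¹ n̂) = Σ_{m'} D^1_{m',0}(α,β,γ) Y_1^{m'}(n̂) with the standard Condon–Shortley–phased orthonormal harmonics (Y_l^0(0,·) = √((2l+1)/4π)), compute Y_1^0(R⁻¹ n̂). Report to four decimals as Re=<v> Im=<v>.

Need the full column D^1_{m',0} for m'=−1..1 at α=0.5646, β=0.4231, γ=5.2349.
cos(β/2)=0.977707, sin(β/2)=0.209976
d^1_{-1,0}: single k=1 term ⇒ +0.290330;  D = +0.245272+0.155349i
d^1_{0,0}: k∈[0..1] ⇒ +0.955910 -0.044090 = +0.911820;  D = +0.911820+0.000000i
d^1_{1,0}: single k=0 term ⇒ -0.290330;  D = -0.245272+0.155349i
Y_1^{m'}(θ=1.7977,φ=3.1855) and Σ D·Y over m':
  (+0.2453+0.1553i)·(-0.3363+0.0148i)  (+0.9118+0.0000i)·(-0.1099+0.0000i)  (-0.2453+0.1553i)·(+0.3363+0.0148i)
Y_1^0(R⁻¹ n̂) = -0.269792+0.000000i

Re=-0.2698 Im=0.0000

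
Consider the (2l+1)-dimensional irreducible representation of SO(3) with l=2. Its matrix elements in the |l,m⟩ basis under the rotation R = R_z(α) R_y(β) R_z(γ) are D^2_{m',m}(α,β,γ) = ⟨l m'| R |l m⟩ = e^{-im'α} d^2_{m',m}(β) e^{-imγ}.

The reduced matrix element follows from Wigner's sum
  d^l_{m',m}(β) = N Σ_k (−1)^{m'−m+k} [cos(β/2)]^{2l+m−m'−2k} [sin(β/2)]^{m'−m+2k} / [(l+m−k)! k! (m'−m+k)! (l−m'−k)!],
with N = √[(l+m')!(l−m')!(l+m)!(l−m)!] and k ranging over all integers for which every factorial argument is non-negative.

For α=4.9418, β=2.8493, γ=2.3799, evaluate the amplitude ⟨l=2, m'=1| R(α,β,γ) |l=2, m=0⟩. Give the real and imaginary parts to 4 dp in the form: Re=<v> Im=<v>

Re=0.0768 Im=0.3291

D^2_{1,0}(4.9418,2.8493,2.3799) = e^{-i·1·4.9418}·d^2_{1,0}(2.8493)·e^{-i·0·2.3799}. Compute d first:
Half-angle: c=0.145627, s=0.989340. N=√(6·1·2·2)=4.898979
k: max(0,(0)−(1))=0 … min(2+(0),2−(1))=1
  k=0: (−1)^1·4.8990/(2)·0.1456^3·0.9893^1 = -0.007484
  k=1: (−1)^2·4.8990/(2)·0.1456^1·0.9893^3 = +0.345424
d^2_{1,0}(2.8493) = -0.007484 +0.345424 = +0.337940
Phases: e^{-i·(1)·4.9418}=+0.227404+0.973801i, e^{-i·(0)·2.3799}=+1.000000+0.000000i ⇒ D=+0.076849+0.329086i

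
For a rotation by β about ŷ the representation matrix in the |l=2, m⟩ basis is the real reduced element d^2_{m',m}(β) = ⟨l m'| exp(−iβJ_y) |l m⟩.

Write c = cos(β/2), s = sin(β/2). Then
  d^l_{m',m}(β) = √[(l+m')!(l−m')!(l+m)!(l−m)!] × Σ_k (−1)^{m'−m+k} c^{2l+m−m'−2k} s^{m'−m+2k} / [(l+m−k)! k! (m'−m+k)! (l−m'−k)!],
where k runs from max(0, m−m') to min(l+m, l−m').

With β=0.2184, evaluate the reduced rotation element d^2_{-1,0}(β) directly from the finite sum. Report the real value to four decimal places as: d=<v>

d=0.2591

d^2_{-1,0}(β=0.2184) via Wigner's sum:
With c≡cos(β/2)=0.994044 and s≡sin(β/2)=0.108983, N=[1·6·2·2]^{1/2}=4.898979
k∈{1,2} keeps every argument non-negative
  k=1: (−1)^0·4.8990/(2)·0.9940^3·0.1090^1 = +0.262211
  k=2: (−1)^1·4.8990/(2)·0.9940^1·0.1090^3 = -0.003152
d^2_{-1,0}(0.2184) = +0.262211 -0.003152 = +0.259059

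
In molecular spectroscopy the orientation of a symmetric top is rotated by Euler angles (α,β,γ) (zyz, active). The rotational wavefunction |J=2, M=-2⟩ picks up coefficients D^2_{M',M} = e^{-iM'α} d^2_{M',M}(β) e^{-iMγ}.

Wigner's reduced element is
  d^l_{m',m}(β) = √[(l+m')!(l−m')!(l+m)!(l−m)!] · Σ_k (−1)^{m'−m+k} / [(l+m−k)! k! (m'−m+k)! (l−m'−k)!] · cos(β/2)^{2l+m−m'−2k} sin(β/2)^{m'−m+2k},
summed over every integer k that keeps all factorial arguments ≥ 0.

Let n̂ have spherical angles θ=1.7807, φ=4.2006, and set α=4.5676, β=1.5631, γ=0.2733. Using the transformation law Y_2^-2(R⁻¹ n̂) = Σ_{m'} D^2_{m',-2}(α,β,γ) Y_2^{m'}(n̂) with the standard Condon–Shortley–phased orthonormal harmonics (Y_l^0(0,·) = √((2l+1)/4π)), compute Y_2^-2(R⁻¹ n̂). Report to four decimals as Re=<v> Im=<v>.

Need the full column D^2_{m',-2} for m'=−2..2 at α=4.5676, β=1.5631, γ=0.2733.
cos(β/2)=0.709823, sin(β/2)=0.704380
d^2_{-2,-2}: single k=0 term ⇒ +0.253863;  D = -0.245524-0.064532i
d^2_{-1,-2}: single k=0 term ⇒ -0.503833;  D = -0.197042+0.463705i
d^2_{0,-2}: single k=0 term ⇒ +0.612336;  D = +0.523117+0.318284i
d^2_{1,-2}: single k=0 term ⇒ -0.496137;  D = +0.316341-0.382205i
d^2_{2,-2}: single k=0 term ⇒ +0.246167;  D = -0.165007-0.182677i
Y_2^{m'}(θ=1.7807,φ=4.2006) and Σ D·Y over m':
  (-0.2455-0.0645i)·(-0.1923-0.3155i)  (-0.1970+0.4637i)·(+0.0771-0.1373i)  (+0.5231+0.3183i)·(-0.2743+0.0000i)  (+0.3163-0.3822i)·(-0.0771-0.1373i)  (-0.1650-0.1827i)·(-0.1923+0.3155i)
Y_2^-2(R⁻¹ n̂) = -0.055686+0.034473i

Re=-0.0557 Im=0.0345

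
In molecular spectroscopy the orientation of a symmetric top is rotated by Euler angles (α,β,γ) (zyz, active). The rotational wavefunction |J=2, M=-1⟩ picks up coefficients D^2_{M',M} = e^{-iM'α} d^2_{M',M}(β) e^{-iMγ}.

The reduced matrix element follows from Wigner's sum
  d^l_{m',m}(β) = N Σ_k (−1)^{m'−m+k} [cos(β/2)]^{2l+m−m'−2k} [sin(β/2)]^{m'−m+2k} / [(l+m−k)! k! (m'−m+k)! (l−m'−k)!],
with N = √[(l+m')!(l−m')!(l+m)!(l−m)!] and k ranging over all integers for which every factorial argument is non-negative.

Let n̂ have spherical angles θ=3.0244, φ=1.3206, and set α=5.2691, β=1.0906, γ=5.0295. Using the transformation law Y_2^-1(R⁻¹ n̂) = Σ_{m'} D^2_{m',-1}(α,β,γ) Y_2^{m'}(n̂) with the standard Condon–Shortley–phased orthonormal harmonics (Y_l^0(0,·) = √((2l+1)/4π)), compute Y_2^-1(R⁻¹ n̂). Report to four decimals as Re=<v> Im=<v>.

Need the full column D^2_{m',-1} for m'=−2..2 at α=5.2691, β=1.0906, γ=5.0295.
cos(β/2)=0.854972, sin(β/2)=0.518675
d^2_{-2,-1}: single k=1 term ⇒ +0.648306;  D = -0.641939+0.090636i
d^2_{-1,-1}: k∈[0..1] ⇒ +0.534327 -0.589949 = -0.055622;  D = +0.035704+0.042651i
d^2_{0,-1}: k∈[0..1] ⇒ -0.794010 +0.292222 = -0.501788;  D = -0.156469+0.476769i
d^2_{1,-1}: k∈[0..1] ⇒ +0.589949 -0.072374 = +0.517576;  D = +0.502790-0.122828i
d^2_{2,-1}: single k=0 term ⇒ -0.238598;  D = -0.170545-0.166863i
Y_2^{m'}(θ=3.0244,φ=1.3206) and Σ D·Y over m':
  (-0.6419+0.0906i)·(-0.0046-0.0025i)  (+0.0357+0.0427i)·(-0.0222+0.0869i)  (-0.1565+0.4768i)·(+0.6178+0.0000i)  (+0.5028-0.1228i)·(+0.0222+0.0869i)  (-0.1705-0.1669i)·(-0.0046+0.0025i)
Y_2^-1(R⁻¹ n̂) = -0.074913+0.339247i

Re=-0.0749 Im=0.3392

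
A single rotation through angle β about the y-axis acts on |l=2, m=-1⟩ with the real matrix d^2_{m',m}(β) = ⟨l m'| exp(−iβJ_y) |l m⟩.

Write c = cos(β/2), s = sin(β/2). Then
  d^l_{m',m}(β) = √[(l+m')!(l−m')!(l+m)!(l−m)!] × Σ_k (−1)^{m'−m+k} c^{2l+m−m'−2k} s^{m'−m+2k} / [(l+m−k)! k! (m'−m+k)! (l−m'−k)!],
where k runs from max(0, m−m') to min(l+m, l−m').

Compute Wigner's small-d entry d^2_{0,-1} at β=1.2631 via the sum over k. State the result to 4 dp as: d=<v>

d=-0.3535

d^2_{0,-1}(β=1.2631) via Wigner's sum:
Half-angle: c=0.807113, s=0.590396. N=√(2·2·1·6)=4.898979
k: max(0,(-1)−(0))=0 … min(2+(-1),2−(0))=1
  k=0: (−1)^1·4.8990/(2)·0.8071^3·0.5904^1 = -0.760367
  k=1: (−1)^2·4.8990/(2)·0.8071^1·0.5904^3 = +0.406857
d^2_{0,-1}(1.2631) = -0.760367 +0.406857 = -0.353510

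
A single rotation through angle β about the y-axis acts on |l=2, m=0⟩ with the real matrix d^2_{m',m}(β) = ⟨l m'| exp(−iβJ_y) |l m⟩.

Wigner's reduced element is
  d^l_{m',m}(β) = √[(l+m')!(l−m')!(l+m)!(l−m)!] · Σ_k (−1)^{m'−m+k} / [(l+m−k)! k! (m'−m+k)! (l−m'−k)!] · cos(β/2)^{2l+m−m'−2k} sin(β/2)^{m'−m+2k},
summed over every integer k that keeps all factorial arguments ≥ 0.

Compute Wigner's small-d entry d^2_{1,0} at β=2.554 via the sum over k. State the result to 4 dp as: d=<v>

d^2_{1,0}(β=2.554) via Wigner's sum:
Half-angle: c=0.289588, s=0.957151. N=√(6·1·2·2)=4.898979
Admissible k: 0..1 (factorial args all ≥0)
  k=0: (−1)^1·4.8990/(2)·0.2896^3·0.9572^1 = -0.056937
  k=1: (−1)^2·4.8990/(2)·0.2896^1·0.9572^3 = +0.622011
d^2_{1,0}(2.554) = -0.056937 +0.622011 = +0.565074

d=0.5651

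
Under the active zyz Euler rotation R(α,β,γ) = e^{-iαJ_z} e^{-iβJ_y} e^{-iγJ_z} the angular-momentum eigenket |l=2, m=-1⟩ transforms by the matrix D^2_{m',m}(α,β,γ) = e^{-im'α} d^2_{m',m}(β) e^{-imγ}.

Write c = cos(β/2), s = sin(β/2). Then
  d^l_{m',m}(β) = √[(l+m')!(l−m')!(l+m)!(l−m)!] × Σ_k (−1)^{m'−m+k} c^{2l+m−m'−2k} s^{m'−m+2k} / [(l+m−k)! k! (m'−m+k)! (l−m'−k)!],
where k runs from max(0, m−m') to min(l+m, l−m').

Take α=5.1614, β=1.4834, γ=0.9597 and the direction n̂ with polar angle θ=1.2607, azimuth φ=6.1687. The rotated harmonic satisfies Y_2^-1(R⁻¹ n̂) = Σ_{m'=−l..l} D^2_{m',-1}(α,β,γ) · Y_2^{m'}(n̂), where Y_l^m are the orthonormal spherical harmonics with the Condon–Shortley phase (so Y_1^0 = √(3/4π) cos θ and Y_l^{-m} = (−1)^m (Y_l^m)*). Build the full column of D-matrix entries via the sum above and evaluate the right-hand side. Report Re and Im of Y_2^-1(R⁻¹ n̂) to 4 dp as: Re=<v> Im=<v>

Re=0.2103 Im=-0.2779

Need the full column D^2_{m',-1} for m'=−2..2 at α=5.1614, β=1.4834, γ=0.9597.
cos(β/2)=0.737321, sin(β/2)=0.675542
d^2_{-2,-1}: single k=1 term ⇒ +0.541568;  D = +0.153266-0.519428i
d^2_{-1,-1}: k∈[0..1] ⇒ +0.295547 -0.744286 = -0.448739;  D = -0.442857+0.072416i
d^2_{0,-1}: k∈[0..1] ⇒ -0.663282 +0.556788 = -0.106494;  D = -0.061103-0.087221i
d^2_{1,-1}: k∈[0..1] ⇒ +0.744286 -0.208262 = +0.536024;  D = -0.261997+0.467631i
d^2_{2,-1}: single k=0 term ⇒ -0.454616;  D = +0.453751+0.028022i
Y_2^{m'}(θ=1.2607,φ=6.1687) and Σ D·Y over m':
  (+0.1533-0.5194i)·(+0.3412+0.0795i)  (-0.4429+0.0724i)·(+0.2230+0.0256i)  (-0.0611-0.0872i)·(-0.2273+0.0000i)  (-0.2620+0.4676i)·(-0.2230+0.0256i)  (+0.4538+0.0280i)·(+0.3412-0.0795i)
Y_2^-1(R⁻¹ n̂) = +0.210321-0.277938i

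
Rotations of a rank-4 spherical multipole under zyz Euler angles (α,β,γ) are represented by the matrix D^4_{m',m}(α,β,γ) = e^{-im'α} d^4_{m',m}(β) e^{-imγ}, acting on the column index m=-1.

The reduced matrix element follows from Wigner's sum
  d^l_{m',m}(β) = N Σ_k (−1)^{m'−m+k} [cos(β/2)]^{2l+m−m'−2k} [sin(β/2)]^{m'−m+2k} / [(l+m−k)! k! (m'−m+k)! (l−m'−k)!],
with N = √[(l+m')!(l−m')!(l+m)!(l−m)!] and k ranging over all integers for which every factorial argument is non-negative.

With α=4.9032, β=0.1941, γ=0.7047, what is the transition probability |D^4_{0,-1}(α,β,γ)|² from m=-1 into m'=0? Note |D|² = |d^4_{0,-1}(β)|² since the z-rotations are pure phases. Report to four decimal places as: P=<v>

D^4_{0,-1}(4.9032,0.1941,0.7047) = e^{-i·0·4.9032}·d^4_{0,-1}(0.1941)·e^{-i·-1·0.7047}. Compute d first:
Half-angle: c=0.995294, s=0.096898. N=√(24·24·6·120)=643.987578
The bounds max(0,m−m')=0 and min(l+m,l−m')=3 give 4 terms
  k=0: (−1)^1·643.9876/(144)·0.9953^7·0.0969^1 = -0.419266
  k=1: (−1)^2·643.9876/(24)·0.9953^5·0.0969^3 = +0.023843
  k=2: (−1)^3·643.9876/(24)·0.9953^3·0.0969^5 = -0.000226
  k=3: (−1)^4·643.9876/(144)·0.9953^1·0.0969^7 = +0.000000
d^4_{0,-1}(0.1941) = -0.419266 +0.023843 -0.000226 +0.000000 = -0.395648
|D^4_{0,-1}|² = |d^4_{0,-1}(β)|² = (-0.395648)² = 0.156537 (the z-rotation phases have unit modulus)

P=0.1565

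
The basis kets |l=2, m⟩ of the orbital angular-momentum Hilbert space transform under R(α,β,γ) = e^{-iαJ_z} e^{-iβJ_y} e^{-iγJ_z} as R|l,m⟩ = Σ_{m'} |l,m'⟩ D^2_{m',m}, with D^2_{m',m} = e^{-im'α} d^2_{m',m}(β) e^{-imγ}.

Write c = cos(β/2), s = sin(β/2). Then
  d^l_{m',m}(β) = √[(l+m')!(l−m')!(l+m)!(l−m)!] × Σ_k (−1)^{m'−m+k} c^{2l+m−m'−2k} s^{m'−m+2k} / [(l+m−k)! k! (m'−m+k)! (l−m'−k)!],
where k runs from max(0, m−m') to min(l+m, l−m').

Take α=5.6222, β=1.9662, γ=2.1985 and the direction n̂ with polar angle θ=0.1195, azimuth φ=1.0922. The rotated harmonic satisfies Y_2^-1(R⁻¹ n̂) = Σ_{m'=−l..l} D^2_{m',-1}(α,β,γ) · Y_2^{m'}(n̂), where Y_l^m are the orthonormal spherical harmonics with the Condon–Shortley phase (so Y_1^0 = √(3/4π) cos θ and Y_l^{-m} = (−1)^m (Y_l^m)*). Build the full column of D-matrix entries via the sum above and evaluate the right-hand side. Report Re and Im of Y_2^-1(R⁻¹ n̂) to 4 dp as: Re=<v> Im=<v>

Re=-0.1953 Im=0.2070

Need the full column D^2_{m',-1} for m'=−2..2 at α=5.6222, β=1.9662, γ=2.1985.
cos(β/2)=0.554445, sin(β/2)=0.832220
d^2_{-2,-1}: single k=1 term ⇒ +0.283690;  D = +0.181511+0.218022i
d^2_{-1,-1}: k∈[0..1] ⇒ +0.094501 -0.638727 = -0.544226;  D = -0.018109-0.543925i
d^2_{0,-1}: k∈[0..1] ⇒ -0.347448 +0.782797 = +0.435349;  D = -0.255675+0.352362i
d^2_{1,-1}: k∈[0..1] ⇒ +0.638727 -0.479681 = +0.159045;  D = -0.152759+0.044275i
d^2_{2,-1}: single k=0 term ⇒ -0.639151;  D = +0.593822+0.236408i
Y_2^{m'}(θ=0.1195,φ=1.0922) and Σ D·Y over m':
  (+0.1815+0.2180i)·(-0.0032-0.0045i)  (-0.0181-0.5439i)·(+0.0421-0.0812i)  (-0.2557+0.3524i)·(+0.6173+0.0000i)  (-0.1528+0.0443i)·(-0.0421-0.0812i)  (+0.5938+0.2364i)·(-0.0032+0.0045i)
Y_2^-1(R⁻¹ n̂) = -0.195256+0.207038i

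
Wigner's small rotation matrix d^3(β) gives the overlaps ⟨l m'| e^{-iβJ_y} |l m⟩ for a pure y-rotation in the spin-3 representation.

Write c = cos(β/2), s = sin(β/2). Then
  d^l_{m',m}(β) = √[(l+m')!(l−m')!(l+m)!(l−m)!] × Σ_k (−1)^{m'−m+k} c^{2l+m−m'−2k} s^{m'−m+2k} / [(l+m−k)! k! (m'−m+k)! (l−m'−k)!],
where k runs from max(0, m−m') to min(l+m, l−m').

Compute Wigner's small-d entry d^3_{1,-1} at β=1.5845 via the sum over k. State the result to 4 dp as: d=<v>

d=-0.1437

d^3_{1,-1}(β=1.5845) via Wigner's sum:
Half-angle: c=0.702245, s=0.711935. N=√(24·2·2·24)=48.000000
The bounds max(0,m−m')=0 and min(l+m,l−m')=2 give 3 terms
  k=0: (−1)^2·48.0000/(8)·0.7022^4·0.7119^2 = +0.739584
  k=1: (−1)^3·48.0000/(6)·0.7022^2·0.7119^4 = -1.013513
  k=2: (−1)^4·48.0000/(48)·0.7022^0·0.7119^6 = +0.130209
d^3_{1,-1}(1.5845) = +0.739584 -1.013513 +0.130209 = -0.143720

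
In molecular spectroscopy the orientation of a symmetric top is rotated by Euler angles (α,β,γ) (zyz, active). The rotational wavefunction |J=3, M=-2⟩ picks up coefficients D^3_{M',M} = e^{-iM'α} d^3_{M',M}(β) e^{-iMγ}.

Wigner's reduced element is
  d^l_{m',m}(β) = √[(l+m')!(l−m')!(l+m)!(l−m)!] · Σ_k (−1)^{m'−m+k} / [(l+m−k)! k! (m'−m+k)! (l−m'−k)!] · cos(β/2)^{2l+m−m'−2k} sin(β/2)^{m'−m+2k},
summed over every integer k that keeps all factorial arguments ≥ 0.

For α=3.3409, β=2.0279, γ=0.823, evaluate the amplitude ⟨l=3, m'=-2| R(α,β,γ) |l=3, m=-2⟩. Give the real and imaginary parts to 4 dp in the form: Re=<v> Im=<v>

Re=0.1183 Im=-0.2308

First d^3_{-2,-2}(β=2.0279), then the phase factors e^{-i(-2)α} and e^{-i(-2)γ}:
Half-angle: c=0.528512, s=0.848926. N=√(1·120·1·120)=120.000000
k: max(0,(-2)−(-2))=0 … min(3+(-2),3−(-2))=1
  k=0: (−1)^0·120.0000/(120)·0.5285^6·0.8489^0 = +0.021794
  k=1: (−1)^1·120.0000/(24)·0.5285^4·0.8489^2 = -0.281143
d^3_{-2,-2}(2.0279) = +0.021794 -0.281143 = -0.259350
D = (+0.921600+0.388142i)·(-0.259350)·(-0.075133+0.997174i) = +0.118338-0.230778i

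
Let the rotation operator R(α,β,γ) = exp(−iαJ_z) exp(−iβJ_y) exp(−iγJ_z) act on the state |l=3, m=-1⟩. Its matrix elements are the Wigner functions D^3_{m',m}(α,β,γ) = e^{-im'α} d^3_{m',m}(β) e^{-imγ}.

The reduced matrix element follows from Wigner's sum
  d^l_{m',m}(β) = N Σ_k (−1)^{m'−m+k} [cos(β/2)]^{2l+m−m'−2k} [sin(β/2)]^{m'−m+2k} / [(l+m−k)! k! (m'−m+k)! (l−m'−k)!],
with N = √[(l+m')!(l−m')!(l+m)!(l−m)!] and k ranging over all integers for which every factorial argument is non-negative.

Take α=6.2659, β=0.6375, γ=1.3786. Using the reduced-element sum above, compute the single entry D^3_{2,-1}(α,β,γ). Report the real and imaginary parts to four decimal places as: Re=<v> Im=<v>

Re=-0.0247 Im=-0.1557

D^3_{2,-1}(6.2659,0.6375,1.3786) = e^{-i·2·6.2659}·d^3_{2,-1}(0.6375)·e^{-i·-1·1.3786}. Compute d first:
With c≡cos(β/2)=0.949628 and s≡sin(β/2)=0.313380, N=[120·1·2·24]^{1/2}=75.894664
The bounds max(0,m−m')=0 and min(l+m,l−m')=1 give 2 terms
  k=0: (−1)^3·75.8947/(12)·0.9496^3·0.3134^3 = -0.166688
  k=1: (−1)^4·75.8947/(24)·0.9496^1·0.3134^5 = +0.009076
d^3_{2,-1}(0.6375) = -0.166688 +0.009076 = -0.157611
Attach z-rotation phases: D = e^{-i(2)(6.2659)}·(-0.157611)·e^{-i(-1)(1.3786)} = -0.024741-0.155657i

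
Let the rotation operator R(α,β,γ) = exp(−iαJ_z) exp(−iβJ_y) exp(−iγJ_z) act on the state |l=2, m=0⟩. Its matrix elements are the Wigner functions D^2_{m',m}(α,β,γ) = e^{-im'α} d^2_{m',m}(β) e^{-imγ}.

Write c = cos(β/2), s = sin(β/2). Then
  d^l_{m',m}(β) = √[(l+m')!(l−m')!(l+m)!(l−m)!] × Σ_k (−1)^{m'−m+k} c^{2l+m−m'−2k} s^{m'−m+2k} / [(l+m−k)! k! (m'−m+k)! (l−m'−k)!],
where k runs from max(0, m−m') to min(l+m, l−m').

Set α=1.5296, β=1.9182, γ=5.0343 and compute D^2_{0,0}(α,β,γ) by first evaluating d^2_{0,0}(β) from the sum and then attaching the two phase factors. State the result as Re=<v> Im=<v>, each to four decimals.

First d^2_{0,0}(β=1.9182), then the phase factors e^{-i(0)α} and e^{-i(0)γ}:
With c≡cos(β/2)=0.574257 and s≡sin(β/2)=0.818675, N=[2·2·2·2]^{1/2}=4.000000
Admissible k: 0..2 (factorial args all ≥0)
  k=0: (−1)^0·4.0000/(4)·0.5743^4·0.8187^0 = +0.108749
  k=1: (−1)^1·4.0000/(1)·0.5743^2·0.8187^2 = -0.884089
  k=2: (−1)^2·4.0000/(4)·0.5743^0·0.8187^4 = +0.449207
d^2_{0,0}(1.9182) = +0.108749 -0.884089 +0.449207 = -0.326133
Phases: e^{-i·(0)·1.5296}=+1.000000+0.000000i, e^{-i·(0)·5.0343}=+1.000000+0.000000i ⇒ D=-0.326133+0.000000i

Re=-0.3261 Im=0.0000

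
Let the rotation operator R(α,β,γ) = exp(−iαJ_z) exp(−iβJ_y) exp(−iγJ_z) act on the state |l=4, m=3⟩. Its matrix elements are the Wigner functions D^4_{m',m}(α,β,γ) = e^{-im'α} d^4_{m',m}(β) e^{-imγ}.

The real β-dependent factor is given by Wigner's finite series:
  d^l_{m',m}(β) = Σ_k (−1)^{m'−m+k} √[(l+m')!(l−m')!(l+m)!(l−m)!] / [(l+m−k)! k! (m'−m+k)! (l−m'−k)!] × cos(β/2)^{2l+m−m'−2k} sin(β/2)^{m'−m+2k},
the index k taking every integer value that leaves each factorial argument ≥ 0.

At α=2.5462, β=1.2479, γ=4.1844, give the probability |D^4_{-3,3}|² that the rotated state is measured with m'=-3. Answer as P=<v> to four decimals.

P=0.0288

D^4_{-3,3}(2.5462,1.2479,4.1844) = e^{-i·-3·2.5462}·d^4_{-3,3}(1.2479)·e^{-i·3·4.1844}. Compute d first:
Half-angle: c=0.811577, s=0.584245. N=√(1·5040·5040·1)=5040.000000
Admissible k: 6..7 (factorial args all ≥0)
  k=6: (−1)^0·5040.0000/(720)·0.8116^2·0.5842^6 = +0.183371
  k=7: (−1)^1·5040.0000/(5040)·0.8116^0·0.5842^8 = -0.013576
d^4_{-3,3}(1.2479) = +0.183371 -0.013576 = +0.169795
|D^4_{-3,3}|² = |d^4_{-3,3}(β)|² = (+0.169795)² = 0.028830 (the z-rotation phases have unit modulus)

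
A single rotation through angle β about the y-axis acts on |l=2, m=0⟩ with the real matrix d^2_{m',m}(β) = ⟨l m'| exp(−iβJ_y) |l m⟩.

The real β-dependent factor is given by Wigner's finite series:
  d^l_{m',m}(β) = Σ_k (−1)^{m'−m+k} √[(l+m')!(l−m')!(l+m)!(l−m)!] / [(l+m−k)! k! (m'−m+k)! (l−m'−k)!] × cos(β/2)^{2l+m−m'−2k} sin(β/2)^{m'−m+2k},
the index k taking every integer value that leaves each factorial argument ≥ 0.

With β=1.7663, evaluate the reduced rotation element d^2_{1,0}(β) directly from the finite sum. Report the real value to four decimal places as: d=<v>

d=0.2334

d^2_{1,0}(β=1.7663) via Wigner's sum:
c=cos(1.7663/2)=0.634720, s=sin(1.7663/2)=0.772742; N=√[6·1·2·2]=4.898979
Admissible k: 0..1 (factorial args all ≥0)
  k=0: (−1)^1·4.8990/(2)·0.6347^3·0.7727^1 = -0.484013
  k=1: (−1)^2·4.8990/(2)·0.6347^1·0.7727^3 = +0.717400
d^2_{1,0}(1.7663) = -0.484013 +0.717400 = +0.233387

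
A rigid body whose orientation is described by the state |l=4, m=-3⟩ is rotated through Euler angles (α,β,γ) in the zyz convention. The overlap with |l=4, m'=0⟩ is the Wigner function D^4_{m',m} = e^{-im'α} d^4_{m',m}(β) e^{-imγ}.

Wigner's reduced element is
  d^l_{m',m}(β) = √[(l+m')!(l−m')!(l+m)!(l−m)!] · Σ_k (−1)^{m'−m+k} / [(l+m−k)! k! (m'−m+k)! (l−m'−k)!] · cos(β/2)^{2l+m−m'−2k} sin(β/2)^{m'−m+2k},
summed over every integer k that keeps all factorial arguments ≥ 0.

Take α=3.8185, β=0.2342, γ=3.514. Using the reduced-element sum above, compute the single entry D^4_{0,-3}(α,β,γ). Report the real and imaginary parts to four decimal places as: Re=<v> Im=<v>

D^4_{0,-3}(3.8185,0.2342,3.514) = e^{-i·0·3.8185}·d^4_{0,-3}(0.2342)·e^{-i·-3·3.514}. Compute d first:
c=cos(0.2342/2)=0.993152, s=sin(0.2342/2)=0.116833; N=√[24·24·1·5040]=1703.830978
k: max(0,(-3)−(0))=0 … min(4+(-3),4−(0))=1
  k=0: (−1)^3·1703.8310/(144)·0.9932^5·0.1168^3 = -0.018232
  k=1: (−1)^4·1703.8310/(144)·0.9932^3·0.1168^5 = +0.000252
d^4_{0,-3}(0.2342) = -0.018232 +0.000252 = -0.017980
D = (+1.000000+0.000000i)·(-0.017980)·(-0.438181-0.898887i) = +0.007878+0.016162i

Re=0.0079 Im=0.0162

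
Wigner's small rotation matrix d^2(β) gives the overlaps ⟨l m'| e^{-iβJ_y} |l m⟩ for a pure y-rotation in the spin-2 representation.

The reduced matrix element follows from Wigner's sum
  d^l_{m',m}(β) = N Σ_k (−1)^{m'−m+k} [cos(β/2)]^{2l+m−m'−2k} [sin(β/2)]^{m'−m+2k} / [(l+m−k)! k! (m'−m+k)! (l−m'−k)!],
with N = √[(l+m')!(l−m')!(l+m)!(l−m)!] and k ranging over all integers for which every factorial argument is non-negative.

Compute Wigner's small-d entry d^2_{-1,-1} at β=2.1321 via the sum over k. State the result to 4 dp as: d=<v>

d=-0.4828

d^2_{-1,-1}(β=2.1321) via Wigner's sum:
Half-angle: c=0.483585, s=0.875297. N=√(1·6·1·6)=6.000000
Admissible k: 0..1 (factorial args all ≥0)
  k=0: (−1)^0·6.0000/(6)·0.4836^4·0.8753^0 = +0.054688
  k=1: (−1)^1·6.0000/(2)·0.4836^2·0.8753^2 = -0.537500
d^2_{-1,-1}(2.1321) = +0.054688 -0.537500 = -0.482812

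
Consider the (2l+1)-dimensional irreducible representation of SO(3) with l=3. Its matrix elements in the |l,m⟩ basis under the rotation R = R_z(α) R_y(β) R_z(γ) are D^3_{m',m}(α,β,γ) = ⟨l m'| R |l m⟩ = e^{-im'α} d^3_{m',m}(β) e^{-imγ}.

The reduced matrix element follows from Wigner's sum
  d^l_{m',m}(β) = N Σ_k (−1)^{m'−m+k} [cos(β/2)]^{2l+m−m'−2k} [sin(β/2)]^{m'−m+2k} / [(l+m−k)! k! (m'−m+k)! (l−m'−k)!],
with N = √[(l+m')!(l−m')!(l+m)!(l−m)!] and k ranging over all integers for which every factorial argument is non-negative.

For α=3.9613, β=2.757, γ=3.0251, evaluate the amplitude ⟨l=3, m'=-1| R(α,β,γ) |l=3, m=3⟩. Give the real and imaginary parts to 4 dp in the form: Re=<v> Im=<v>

D^3_{-1,3}(3.9613,2.757,3.0251) = e^{-i·-1·3.9613}·d^3_{-1,3}(2.757)·e^{-i·3·3.0251}. Compute d first:
Half-angle: c=0.191113, s=0.981568. N=√(2·24·720·1)=185.903201
k∈{4} keeps every argument non-negative
  k=4: (−1)^0·185.9032/(48)·0.1911^2·0.9816^4 = +0.131314
d^3_{-1,3}(2.757) = +0.131314
Phases: e^{-i·(-1)·3.9613}=-0.682435-0.730946i, e^{-i·(3)·3.0251}=-0.939552-0.342407i ⇒ D=+0.051331+0.120865i

Re=0.0513 Im=0.1209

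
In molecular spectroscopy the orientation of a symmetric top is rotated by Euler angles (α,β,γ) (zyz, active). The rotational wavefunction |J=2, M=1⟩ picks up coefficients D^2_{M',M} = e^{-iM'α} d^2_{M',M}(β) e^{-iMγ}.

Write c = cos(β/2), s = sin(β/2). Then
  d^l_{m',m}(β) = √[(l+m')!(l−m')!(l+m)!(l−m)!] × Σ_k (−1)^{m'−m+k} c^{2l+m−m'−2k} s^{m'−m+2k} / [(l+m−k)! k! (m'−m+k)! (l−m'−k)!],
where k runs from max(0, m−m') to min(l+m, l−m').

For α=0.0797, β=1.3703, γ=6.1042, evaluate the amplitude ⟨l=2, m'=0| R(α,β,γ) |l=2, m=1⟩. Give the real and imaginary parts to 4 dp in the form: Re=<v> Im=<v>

Split into d^2_{0,1}(β=1.3703) × two z-phases.
c=cos(1.3703/2)=0.774324, s=sin(1.3703/2)=0.632789; N=√[2·2·6·1]=4.898979
The bounds max(0,m−m')=1 and min(l+m,l−m')=2 give 2 terms
  k=1: (−1)^0·4.8990/(2)·0.7743^3·0.6328^1 = +0.719620
  k=2: (−1)^1·4.8990/(2)·0.7743^1·0.6328^3 = -0.480591
d^2_{0,1}(1.3703) = +0.719620 -0.480591 = +0.239029
Phases: e^{-i·(0)·0.0797}=+1.000000+0.000000i, e^{-i·(1)·6.1042}=+0.984025+0.178031i ⇒ D=+0.235210+0.042555i

Re=0.2352 Im=0.0426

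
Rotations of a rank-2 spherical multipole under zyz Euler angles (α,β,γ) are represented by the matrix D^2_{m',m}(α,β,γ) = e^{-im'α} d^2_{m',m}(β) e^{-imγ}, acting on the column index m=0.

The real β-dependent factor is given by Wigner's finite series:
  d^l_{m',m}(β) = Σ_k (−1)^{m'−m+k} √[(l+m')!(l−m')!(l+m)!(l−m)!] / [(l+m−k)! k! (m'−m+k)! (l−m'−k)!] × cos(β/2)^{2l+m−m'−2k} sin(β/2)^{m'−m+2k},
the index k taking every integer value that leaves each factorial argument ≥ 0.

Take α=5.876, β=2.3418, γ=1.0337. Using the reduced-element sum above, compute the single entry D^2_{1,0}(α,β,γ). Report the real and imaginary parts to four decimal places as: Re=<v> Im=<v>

Re=0.5621 Im=0.2424

D^2_{1,0}(5.876,2.3418,1.0337) = e^{-i·1·5.876}·d^2_{1,0}(2.3418)·e^{-i·0·1.0337}. Compute d first:
With c≡cos(β/2)=0.389323 and s≡sin(β/2)=0.921101, N=[6·1·2·2]^{1/2}=4.898979
The bounds max(0,m−m')=0 and min(l+m,l−m')=1 give 2 terms
  k=0: (−1)^1·4.8990/(2)·0.3893^3·0.9211^1 = -0.133141
  k=1: (−1)^2·4.8990/(2)·0.3893^1·0.9211^3 = +0.745260
d^2_{1,0}(2.3418) = -0.133141 +0.745260 = +0.612119
Phases: e^{-i·(1)·5.876}=+0.918239+0.396026i, e^{-i·(0)·1.0337}=+1.000000+0.000000i ⇒ D=+0.562071+0.242415i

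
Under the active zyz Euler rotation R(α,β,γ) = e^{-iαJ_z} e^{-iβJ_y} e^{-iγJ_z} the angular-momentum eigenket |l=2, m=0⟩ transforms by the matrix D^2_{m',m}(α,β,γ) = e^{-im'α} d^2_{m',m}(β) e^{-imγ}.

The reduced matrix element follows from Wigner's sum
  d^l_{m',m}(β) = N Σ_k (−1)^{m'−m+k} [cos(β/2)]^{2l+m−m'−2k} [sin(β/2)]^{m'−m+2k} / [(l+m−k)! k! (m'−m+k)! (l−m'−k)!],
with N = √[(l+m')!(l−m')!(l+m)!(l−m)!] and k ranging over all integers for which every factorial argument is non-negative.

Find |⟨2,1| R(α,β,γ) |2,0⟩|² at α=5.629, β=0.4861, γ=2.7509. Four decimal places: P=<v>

D^2_{1,0}(5.629,0.4861,2.7509) = e^{-i·1·5.629}·d^2_{1,0}(0.4861)·e^{-i·0·2.7509}. Compute d first:
With c≡cos(β/2)=0.970608 and s≡sin(β/2)=0.240664, N=[6·1·2·2]^{1/2}=4.898979
Admissible k: 0..1 (factorial args all ≥0)
  k=0: (−1)^1·4.8990/(2)·0.9706^3·0.2407^1 = -0.539038
  k=1: (−1)^2·4.8990/(2)·0.9706^1·0.2407^3 = +0.033140
d^2_{1,0}(0.4861) = -0.539038 +0.033140 = -0.505898
|D^2_{1,0}|² = |d^2_{1,0}(β)|² = (-0.505898)² = 0.255932 (the z-rotation phases have unit modulus)

P=0.2559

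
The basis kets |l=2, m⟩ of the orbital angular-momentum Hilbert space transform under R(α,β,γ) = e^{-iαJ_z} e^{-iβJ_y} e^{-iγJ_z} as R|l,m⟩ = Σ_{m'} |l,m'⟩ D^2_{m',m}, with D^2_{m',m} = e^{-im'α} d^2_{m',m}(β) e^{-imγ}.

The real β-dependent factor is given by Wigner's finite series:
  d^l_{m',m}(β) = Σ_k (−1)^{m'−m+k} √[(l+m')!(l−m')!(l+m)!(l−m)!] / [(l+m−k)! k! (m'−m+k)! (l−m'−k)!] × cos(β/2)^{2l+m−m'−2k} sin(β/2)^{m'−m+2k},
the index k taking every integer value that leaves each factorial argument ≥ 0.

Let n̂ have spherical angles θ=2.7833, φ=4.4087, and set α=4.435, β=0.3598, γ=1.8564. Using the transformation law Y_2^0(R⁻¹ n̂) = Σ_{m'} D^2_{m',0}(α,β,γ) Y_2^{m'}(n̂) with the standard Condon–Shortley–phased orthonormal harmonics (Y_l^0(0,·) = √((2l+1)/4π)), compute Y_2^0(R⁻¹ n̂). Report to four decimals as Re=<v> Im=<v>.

Need the full column D^2_{m',0} for m'=−2..2 at α=4.435, β=0.3598, γ=1.8564.
cos(β/2)=0.983862, sin(β/2)=0.178931
d^2_{-2,0}: single k=2 term ⇒ +0.075913;  D = -0.064527+0.039987i
d^2_{-1,0}: k∈[1..2] ⇒ +0.417411 -0.013806 = +0.403605;  D = -0.110525-0.388177i
d^2_{0,0}: k∈[0..2] ⇒ +0.936992 -0.123965 +0.001025 = +0.814052;  D = +0.814052+0.000000i
d^2_{1,0}: k∈[0..1] ⇒ -0.417411 +0.013806 = -0.403605;  D = +0.110525-0.388177i
d^2_{2,0}: single k=0 term ⇒ +0.075913;  D = -0.064527-0.039987i
Y_2^{m'}(θ=2.7833,φ=4.4087) and Σ D·Y over m':
  (-0.0645+0.0400i)·(-0.0390-0.0271i)  (-0.1105-0.3882i)·(+0.0759-0.2421i)  (+0.8141+0.0000i)·(+0.5144+0.0000i)  (+0.1105-0.3882i)·(-0.0759-0.2421i)  (-0.0645-0.0400i)·(-0.0390+0.0271i)
Y_2^0(R⁻¹ n̂) = +0.221247+0.000000i

Re=0.2212 Im=0.0000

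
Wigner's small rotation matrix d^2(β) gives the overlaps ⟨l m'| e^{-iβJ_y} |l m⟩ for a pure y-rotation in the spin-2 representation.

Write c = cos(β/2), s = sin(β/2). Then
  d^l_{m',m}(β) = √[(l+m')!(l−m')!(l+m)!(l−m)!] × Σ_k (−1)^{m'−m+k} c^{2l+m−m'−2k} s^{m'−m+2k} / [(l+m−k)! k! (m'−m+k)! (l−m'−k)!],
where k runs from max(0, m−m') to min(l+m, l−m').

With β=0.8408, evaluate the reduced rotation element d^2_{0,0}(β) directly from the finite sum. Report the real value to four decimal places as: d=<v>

d=0.1671

d^2_{0,0}(β=0.8408) via Wigner's sum:
With c≡cos(β/2)=0.912926 and s≡sin(β/2)=0.408126, N=[2·2·2·2]^{1/2}=4.000000
The bounds max(0,m−m')=0 and min(l+m,l−m')=2 give 3 terms
  k=0: (−1)^0·4.0000/(4)·0.9129^4·0.4081^0 = +0.694611
  k=1: (−1)^1·4.0000/(1)·0.9129^2·0.4081^2 = -0.555289
  k=2: (−1)^2·4.0000/(4)·0.9129^0·0.4081^4 = +0.027744
d^2_{0,0}(0.8408) = +0.694611 -0.555289 +0.027744 = +0.167067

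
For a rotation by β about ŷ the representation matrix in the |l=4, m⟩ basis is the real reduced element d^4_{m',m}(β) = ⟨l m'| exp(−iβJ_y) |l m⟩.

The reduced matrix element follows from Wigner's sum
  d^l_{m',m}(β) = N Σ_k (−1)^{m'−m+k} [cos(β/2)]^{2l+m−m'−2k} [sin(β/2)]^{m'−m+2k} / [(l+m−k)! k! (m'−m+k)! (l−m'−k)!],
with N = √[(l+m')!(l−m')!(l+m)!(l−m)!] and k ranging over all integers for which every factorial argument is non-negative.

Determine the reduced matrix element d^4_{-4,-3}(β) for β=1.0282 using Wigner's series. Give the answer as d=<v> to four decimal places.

d=0.5278

d^4_{-4,-3}(β=1.0282) via Wigner's sum:
Half-angle: c=0.870736, s=0.491751. N=√(1·40320·1·5040)=14255.272709
Admissible k: 1..1 (factorial args all ≥0)
  k=1: (−1)^0·14255.2727/(5040)·0.8707^7·0.4918^1 = +0.527831
d^4_{-4,-3}(1.0282) = +0.527831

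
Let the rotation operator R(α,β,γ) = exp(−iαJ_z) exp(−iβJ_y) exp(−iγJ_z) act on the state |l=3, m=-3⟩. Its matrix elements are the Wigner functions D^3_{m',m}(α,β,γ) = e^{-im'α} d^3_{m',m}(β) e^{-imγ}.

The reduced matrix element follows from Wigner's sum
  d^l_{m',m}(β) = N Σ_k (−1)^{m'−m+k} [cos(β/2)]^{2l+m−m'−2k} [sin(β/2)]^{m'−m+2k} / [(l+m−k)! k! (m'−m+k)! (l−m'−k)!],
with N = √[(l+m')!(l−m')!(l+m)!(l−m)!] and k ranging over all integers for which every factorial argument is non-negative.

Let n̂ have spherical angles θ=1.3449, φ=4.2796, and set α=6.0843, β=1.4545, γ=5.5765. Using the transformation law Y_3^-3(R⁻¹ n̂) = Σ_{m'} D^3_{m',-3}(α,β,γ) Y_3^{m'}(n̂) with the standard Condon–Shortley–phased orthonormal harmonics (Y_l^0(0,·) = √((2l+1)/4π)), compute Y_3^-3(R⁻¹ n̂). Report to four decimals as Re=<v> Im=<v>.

Re=-0.3833 Im=-0.0858

Need the full column D^3_{m',-3} for m'=−3..3 at α=6.0843, β=1.4545, γ=5.5765.
cos(β/2)=0.747005, sin(β/2)=0.664818
d^3_{-3,-3}: single k=0 term ⇒ +0.173757;  D = -0.158308-0.071625i
d^3_{-2,-3}: single k=0 term ⇒ -0.378789;  D = +0.307457+0.221249i
d^3_{-1,-3}: single k=0 term ⇒ +0.533023;  D = -0.362605-0.390681i
d^3_{0,-3}: single k=0 term ⇒ -0.547765;  D = +0.285964+0.467195i
d^3_{1,-3}: single k=0 term ⇒ +0.422186;  D = -0.144915-0.396536i
d^3_{2,-3}: single k=0 term ⇒ -0.237636;  D = +0.035862+0.234915i
d^3_{3,-3}: single k=0 term ⇒ +0.086341;  D = +0.004091-0.086244i
Y_3^{m'}(θ=1.3449,φ=4.2796) and Σ D·Y over m':
  (-0.1583-0.0716i)·(+0.3720-0.1039i)  (+0.3075+0.2212i)·(-0.1409-0.1656i)  (-0.3626-0.3907i)·(+0.0990-0.2142i)  (+0.2860+0.4672i)·(-0.2298+0.0000i)  (-0.1449-0.3965i)·(-0.0990-0.2142i)  (+0.0359+0.2349i)·(-0.1409+0.1656i)  (+0.0041-0.0862i)·(-0.3720-0.1039i)
Y_3^-3(R⁻¹ n̂) = -0.383345-0.085849i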